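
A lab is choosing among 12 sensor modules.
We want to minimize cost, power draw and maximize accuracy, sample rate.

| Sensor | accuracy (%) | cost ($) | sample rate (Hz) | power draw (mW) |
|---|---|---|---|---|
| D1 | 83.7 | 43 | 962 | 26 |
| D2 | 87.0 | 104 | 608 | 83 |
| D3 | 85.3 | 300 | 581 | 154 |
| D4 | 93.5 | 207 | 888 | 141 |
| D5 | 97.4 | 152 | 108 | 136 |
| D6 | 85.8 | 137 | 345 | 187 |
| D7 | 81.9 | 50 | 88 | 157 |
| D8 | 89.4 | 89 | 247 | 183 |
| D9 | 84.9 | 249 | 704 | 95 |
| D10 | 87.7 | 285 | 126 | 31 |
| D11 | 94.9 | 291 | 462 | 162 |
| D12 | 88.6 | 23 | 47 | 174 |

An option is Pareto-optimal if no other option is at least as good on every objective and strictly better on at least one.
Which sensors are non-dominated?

D1: not dominated (best sample rate).
D2: not dominated.
D3: dominated by D2 (accuracy 87.0≥85.3, cost 104≤300, sample rate 608≥581, power draw 83≤154).
D4: not dominated.
D5: not dominated (best accuracy).
D6: dominated by D2 (accuracy 87.0≥85.8, cost 104≤137, sample rate 608≥345, power draw 83≤187).
D7: dominated by D1 (accuracy 83.7≥81.9, cost 43≤50, sample rate 962≥88, power draw 26≤157).
D8: not dominated.
D9: not dominated.
D10: not dominated.
D11: not dominated.
D12: not dominated (best cost).

D1, D2, D4, D5, D8, D9, D10, D11, D12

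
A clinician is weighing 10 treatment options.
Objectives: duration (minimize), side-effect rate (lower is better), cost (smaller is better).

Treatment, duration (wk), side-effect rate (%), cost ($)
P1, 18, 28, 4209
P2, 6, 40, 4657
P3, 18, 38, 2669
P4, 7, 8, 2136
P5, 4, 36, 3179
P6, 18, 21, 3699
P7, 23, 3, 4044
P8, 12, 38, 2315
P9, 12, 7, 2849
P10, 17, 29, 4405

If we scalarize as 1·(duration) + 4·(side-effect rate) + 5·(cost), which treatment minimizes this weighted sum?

P4

P1: 1·18 + 4·28 + 5·4209 = 21175
P2: 1·6 + 4·40 + 5·4657 = 23451
P3: 1·18 + 4·38 + 5·2669 = 13515
P4: 1·7 + 4·8 + 5·2136 = 10719
P5: 1·4 + 4·36 + 5·3179 = 16043
P6: 1·18 + 4·21 + 5·3699 = 18597
P7: 1·23 + 4·3 + 5·4044 = 20255
P8: 1·12 + 4·38 + 5·2315 = 11739
P9: 1·12 + 4·7 + 5·2849 = 14285
P10: 1·17 + 4·29 + 5·4405 = 22158
Lowest: P4 at 10719.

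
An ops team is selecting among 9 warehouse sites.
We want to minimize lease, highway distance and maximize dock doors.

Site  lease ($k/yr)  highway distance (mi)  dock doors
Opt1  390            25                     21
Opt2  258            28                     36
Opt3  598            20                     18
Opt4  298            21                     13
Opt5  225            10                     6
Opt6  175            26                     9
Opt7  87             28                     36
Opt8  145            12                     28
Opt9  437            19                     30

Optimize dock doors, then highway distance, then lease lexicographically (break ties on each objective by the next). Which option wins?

Opt7

First maximize dock doors: best is 36, kept {Opt2, Opt7}.
Then minimize highway distance: best is 28, kept {Opt2, Opt7}.
Then minimize lease: best is 87, kept {Opt7}.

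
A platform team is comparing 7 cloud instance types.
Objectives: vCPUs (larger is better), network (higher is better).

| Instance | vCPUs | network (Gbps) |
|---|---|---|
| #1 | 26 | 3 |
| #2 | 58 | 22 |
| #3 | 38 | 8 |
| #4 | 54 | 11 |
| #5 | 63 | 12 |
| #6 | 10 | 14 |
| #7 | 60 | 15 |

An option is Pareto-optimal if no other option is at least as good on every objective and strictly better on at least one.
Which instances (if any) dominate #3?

#2: vCPUs 58≥38, network 22≥8 — dominates #3.
#4: vCPUs 54≥38, network 11≥8 — dominates #3.
#5: vCPUs 63≥38, network 12≥8 — dominates #3.
#7: vCPUs 60≥38, network 15≥8 — dominates #3.
Others (#1, #6) are each worse than #3 on at least one objective.

#2, #4, #5, #7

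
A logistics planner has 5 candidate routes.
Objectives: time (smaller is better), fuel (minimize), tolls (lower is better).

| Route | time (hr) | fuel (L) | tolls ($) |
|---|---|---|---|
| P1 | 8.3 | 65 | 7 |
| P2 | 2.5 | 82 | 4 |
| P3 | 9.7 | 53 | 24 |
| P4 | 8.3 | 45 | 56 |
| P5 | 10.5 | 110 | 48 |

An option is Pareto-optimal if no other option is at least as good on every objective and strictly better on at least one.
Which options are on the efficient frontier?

P1: not dominated.
P2: not dominated (best time).
P3: not dominated.
P4: not dominated (best fuel).
P5: dominated by P1 (time 8.3≤10.5, fuel 65≤110, tolls 7≤48).

P1, P2, P3, P4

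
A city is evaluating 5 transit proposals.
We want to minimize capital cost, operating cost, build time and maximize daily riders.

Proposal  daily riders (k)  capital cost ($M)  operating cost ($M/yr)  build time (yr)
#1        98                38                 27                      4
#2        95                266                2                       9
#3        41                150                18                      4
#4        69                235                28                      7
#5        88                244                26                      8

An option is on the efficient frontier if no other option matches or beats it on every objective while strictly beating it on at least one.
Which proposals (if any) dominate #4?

#1: daily riders 98≥69, capital cost 38≤235, operating cost 27≤28, build time 4≤7 — dominates #4.
Others (#2, #3, #5) are each worse than #4 on at least one objective.

#1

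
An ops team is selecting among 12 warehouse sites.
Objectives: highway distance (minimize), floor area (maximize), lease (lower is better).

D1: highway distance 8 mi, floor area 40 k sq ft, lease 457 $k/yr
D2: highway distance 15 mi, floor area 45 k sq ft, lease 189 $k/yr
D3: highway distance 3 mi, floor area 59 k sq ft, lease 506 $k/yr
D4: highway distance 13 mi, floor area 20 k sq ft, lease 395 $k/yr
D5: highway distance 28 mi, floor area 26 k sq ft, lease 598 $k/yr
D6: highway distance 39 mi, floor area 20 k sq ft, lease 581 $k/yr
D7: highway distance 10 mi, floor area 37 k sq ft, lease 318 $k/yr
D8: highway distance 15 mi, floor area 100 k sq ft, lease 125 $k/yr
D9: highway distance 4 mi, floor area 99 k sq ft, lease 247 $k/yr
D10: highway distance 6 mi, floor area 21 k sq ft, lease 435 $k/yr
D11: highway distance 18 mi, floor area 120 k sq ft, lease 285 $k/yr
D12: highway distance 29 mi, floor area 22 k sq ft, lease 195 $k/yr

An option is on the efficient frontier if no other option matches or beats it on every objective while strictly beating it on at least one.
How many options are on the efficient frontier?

4

D1: dominated by D9 (highway distance 4≤8, floor area 99≥40, lease 247≤457).
D2: dominated by D8 (highway distance 15≤15, floor area 100≥45, lease 125≤189).
D3: not dominated (best highway distance).
D4: dominated by D7 (highway distance 10≤13, floor area 37≥20, lease 318≤395).
D5: dominated by D1 (highway distance 8≤28, floor area 40≥26, lease 457≤598).
D6: dominated by D1 (highway distance 8≤39, floor area 40≥20, lease 457≤581).
D7: dominated by D9 (highway distance 4≤10, floor area 99≥37, lease 247≤318).
D8: not dominated (best lease).
D9: not dominated.
D10: dominated by D9 (highway distance 4≤6, floor area 99≥21, lease 247≤435).
D11: not dominated (best floor area).
D12: dominated by D2 (highway distance 15≤29, floor area 45≥22, lease 189≤195).
Pareto-optimal: D3, D8, D9, D11 → 4.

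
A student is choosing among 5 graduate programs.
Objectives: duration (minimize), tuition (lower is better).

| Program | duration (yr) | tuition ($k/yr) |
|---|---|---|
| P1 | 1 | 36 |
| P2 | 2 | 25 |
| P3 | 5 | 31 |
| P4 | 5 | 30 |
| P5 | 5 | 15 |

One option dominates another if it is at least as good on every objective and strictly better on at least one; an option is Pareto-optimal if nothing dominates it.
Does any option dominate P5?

P1: worse on tuition (36 vs 15).
P2: worse on tuition (25 vs 15).
P3: worse on tuition (31 vs 15).
P4: worse on tuition (30 vs 15).
No option is at least as good as P5 on every objective and strictly better on one.

No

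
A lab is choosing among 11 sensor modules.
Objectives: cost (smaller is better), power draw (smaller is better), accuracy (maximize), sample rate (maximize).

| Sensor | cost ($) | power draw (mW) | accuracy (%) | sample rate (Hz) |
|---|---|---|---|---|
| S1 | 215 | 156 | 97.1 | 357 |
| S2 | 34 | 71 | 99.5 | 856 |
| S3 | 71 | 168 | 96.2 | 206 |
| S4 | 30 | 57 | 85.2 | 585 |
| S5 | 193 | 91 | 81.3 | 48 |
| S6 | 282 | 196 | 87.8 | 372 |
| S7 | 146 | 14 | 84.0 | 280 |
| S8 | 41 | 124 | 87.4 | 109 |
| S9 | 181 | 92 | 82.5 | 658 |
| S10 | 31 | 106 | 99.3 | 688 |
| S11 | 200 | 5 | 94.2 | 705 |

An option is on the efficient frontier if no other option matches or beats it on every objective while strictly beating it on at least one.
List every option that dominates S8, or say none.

S2, S10

S2: cost 34≤41, power draw 71≤124, accuracy 99.5≥87.4, sample rate 856≥109 — dominates S8.
S10: cost 31≤41, power draw 106≤124, accuracy 99.3≥87.4, sample rate 688≥109 — dominates S8.
Others (S1, S3, S4, S5, S6, S7, S9, S11) are each worse than S8 on at least one objective.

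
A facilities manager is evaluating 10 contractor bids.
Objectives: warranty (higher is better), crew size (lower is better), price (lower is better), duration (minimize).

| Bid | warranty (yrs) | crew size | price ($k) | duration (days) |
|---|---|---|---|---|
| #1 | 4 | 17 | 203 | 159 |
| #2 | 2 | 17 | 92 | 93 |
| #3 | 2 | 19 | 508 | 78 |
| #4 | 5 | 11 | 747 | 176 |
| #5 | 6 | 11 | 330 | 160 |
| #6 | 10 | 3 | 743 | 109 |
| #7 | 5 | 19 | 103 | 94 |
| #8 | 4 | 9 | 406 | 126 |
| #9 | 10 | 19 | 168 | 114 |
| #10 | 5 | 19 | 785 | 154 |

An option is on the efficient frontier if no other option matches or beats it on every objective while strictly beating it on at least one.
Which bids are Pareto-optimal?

#1: not dominated.
#2: not dominated (best price).
#3: not dominated (best duration).
#4: dominated by #5 (warranty 6≥5, crew size 11≤11, price 330≤747, duration 160≤176).
#5: not dominated.
#6: not dominated (best crew size).
#7: not dominated.
#8: not dominated.
#9: not dominated.
#10: dominated by #6 (warranty 10≥5, crew size 3≤19, price 743≤785, duration 109≤154).

#1, #2, #3, #5, #6, #7, #8, #9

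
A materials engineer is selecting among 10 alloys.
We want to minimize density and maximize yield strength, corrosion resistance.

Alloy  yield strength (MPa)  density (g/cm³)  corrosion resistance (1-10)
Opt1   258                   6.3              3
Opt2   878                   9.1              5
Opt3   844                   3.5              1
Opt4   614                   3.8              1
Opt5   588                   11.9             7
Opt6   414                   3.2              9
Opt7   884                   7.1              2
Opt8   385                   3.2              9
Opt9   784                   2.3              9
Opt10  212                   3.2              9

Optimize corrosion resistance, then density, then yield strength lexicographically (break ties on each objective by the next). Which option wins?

First maximize corrosion resistance: best is 9, kept {Opt6, Opt8, Opt9, Opt10}.
Then minimize density: best is 2.3, kept {Opt9}.

Opt9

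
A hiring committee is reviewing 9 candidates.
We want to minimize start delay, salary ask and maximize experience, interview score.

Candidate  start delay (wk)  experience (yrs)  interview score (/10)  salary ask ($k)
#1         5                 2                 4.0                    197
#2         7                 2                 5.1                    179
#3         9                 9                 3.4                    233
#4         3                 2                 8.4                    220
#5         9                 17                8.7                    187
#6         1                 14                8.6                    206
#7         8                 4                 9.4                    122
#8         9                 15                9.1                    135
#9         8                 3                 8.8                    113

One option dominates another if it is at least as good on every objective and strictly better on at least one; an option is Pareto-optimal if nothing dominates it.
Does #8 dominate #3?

#8 vs #3: start delay 9≤9, experience 15≥9, interview score 9.1≥3.4, salary ask 135≤233 — #8 is at least as good on every objective with at least one strict improvement.

Yes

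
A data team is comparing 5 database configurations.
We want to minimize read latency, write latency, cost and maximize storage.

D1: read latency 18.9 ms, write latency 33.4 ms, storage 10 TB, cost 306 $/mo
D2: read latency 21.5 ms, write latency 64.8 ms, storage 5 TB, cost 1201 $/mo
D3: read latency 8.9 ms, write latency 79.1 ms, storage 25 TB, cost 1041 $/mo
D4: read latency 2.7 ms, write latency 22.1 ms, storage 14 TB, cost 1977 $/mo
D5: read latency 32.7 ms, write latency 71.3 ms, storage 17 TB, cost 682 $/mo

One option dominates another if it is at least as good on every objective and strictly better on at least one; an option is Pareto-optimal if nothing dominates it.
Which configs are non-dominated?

D1: not dominated (best cost).
D2: dominated by D1 (read latency 18.9≤21.5, write latency 33.4≤64.8, storage 10≥5, cost 306≤1201).
D3: not dominated (best storage).
D4: not dominated (best read latency).
D5: not dominated.

D1, D3, D4, D5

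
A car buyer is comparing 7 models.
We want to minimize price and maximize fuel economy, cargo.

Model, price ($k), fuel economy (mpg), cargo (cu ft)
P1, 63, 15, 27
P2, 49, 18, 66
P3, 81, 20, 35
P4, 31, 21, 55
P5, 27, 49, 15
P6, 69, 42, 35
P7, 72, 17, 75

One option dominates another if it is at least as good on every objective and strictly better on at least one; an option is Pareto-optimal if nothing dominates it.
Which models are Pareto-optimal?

P1: dominated by P2 (price 49≤63, fuel economy 18≥15, cargo 66≥27).
P2: not dominated.
P3: dominated by P4 (price 31≤81, fuel economy 21≥20, cargo 55≥35).
P4: not dominated.
P5: not dominated (best price).
P6: not dominated.
P7: not dominated (best cargo).

P2, P4, P5, P6, P7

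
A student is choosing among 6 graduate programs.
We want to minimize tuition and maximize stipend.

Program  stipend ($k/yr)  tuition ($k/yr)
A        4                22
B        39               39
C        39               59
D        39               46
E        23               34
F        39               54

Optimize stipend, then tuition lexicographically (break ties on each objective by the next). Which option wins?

First maximize stipend: best is 39, kept {B, C, D, F}.
Then minimize tuition: best is 39, kept {B}.

B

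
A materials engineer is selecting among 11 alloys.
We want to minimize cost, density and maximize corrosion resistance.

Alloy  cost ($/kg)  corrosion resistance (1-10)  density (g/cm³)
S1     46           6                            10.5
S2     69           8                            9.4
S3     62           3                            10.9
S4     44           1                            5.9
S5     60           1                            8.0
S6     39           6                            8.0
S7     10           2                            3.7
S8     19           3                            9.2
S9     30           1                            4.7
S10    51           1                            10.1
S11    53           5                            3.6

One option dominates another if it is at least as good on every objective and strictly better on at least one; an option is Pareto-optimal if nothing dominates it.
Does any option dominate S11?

No

S1: worse on density (10.5 vs 3.6).
S2: worse on cost (69 vs 53).
S3: worse on cost (62 vs 53).
S4: worse on corrosion resistance (1 vs 5).
S5: worse on cost (60 vs 53).
S6: worse on density (8.0 vs 3.6).
S7: worse on corrosion resistance (2 vs 5).
S8: worse on corrosion resistance (3 vs 5).
S9: worse on corrosion resistance (1 vs 5).
S10: worse on corrosion resistance (1 vs 5).
No option is at least as good as S11 on every objective and strictly better on one.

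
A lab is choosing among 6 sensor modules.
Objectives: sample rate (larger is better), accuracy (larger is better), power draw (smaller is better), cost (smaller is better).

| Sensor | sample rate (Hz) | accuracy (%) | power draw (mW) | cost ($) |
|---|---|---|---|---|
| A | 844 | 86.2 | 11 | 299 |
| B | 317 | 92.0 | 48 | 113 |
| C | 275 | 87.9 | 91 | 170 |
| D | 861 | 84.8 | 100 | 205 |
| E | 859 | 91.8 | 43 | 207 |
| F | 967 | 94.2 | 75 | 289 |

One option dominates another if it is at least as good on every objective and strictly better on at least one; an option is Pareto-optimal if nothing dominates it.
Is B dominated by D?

D vs B: D is worse on accuracy (84.8 vs 92.0), so it does not dominate B.

No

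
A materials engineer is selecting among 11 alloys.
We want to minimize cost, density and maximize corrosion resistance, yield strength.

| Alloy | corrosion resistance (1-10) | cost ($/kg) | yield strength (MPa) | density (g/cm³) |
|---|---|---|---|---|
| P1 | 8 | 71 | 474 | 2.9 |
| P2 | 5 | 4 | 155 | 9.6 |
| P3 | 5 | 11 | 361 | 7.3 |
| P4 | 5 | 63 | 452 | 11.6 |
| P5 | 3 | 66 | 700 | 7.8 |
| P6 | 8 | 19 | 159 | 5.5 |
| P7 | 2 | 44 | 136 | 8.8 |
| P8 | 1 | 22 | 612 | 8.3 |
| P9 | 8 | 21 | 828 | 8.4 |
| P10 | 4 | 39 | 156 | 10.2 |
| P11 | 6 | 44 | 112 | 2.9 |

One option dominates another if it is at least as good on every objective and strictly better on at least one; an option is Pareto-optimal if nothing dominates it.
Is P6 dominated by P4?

No

P4 vs P6: P4 is worse on corrosion resistance (5 vs 8), so it does not dominate P6.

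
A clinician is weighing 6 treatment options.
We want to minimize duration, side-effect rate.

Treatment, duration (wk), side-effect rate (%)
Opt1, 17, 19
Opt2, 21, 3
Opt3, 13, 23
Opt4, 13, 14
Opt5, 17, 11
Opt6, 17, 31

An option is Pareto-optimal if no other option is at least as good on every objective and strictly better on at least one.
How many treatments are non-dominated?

Opt1: dominated by Opt4 (duration 13≤17, side-effect rate 14≤19).
Opt2: not dominated (best side-effect rate).
Opt3: dominated by Opt4 (duration 13≤13, side-effect rate 14≤23).
Opt4: not dominated.
Opt5: not dominated.
Opt6: dominated by Opt1 (duration 17≤17, side-effect rate 19≤31).
Pareto-optimal: Opt2, Opt4, Opt5 → 3.

3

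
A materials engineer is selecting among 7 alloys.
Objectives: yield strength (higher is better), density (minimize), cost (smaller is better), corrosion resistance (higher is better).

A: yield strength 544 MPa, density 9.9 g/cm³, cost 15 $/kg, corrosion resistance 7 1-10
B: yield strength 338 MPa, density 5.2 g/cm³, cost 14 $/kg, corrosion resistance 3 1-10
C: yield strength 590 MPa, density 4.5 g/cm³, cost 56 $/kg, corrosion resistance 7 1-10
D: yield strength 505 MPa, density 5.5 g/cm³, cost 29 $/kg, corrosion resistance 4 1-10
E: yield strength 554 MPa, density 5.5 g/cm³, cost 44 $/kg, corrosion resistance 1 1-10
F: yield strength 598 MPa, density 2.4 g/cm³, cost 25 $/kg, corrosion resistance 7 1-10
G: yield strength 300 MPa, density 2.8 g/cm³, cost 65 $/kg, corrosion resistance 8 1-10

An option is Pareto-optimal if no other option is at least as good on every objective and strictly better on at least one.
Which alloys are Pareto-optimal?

A, B, F, G

A: not dominated.
B: not dominated (best cost).
C: dominated by F (yield strength 598≥590, density 2.4≤4.5, cost 25≤56, corrosion resistance 7≥7).
D: dominated by F (yield strength 598≥505, density 2.4≤5.5, cost 25≤29, corrosion resistance 7≥4).
E: dominated by F (yield strength 598≥554, density 2.4≤5.5, cost 25≤44, corrosion resistance 7≥1).
F: not dominated (best yield strength).
G: not dominated (best corrosion resistance).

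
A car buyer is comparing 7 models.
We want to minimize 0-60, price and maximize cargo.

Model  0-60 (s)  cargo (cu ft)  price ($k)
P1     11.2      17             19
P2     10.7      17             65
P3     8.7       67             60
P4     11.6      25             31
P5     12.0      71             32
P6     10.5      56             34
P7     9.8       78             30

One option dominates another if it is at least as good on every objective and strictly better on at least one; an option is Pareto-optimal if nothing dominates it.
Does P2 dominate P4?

No

P2 vs P4: P2 is worse on cargo (17 vs 25), so it does not dominate P4.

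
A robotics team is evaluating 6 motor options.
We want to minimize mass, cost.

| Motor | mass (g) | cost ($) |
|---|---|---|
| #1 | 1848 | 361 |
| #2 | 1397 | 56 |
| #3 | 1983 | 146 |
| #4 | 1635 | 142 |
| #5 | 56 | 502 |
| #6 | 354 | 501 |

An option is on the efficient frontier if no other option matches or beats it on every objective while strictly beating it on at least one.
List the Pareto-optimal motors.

#1: dominated by #2 (mass 1397≤1848, cost 56≤361).
#2: not dominated (best cost).
#3: dominated by #2 (mass 1397≤1983, cost 56≤146).
#4: dominated by #2 (mass 1397≤1635, cost 56≤142).
#5: not dominated (best mass).
#6: not dominated.

#2, #5, #6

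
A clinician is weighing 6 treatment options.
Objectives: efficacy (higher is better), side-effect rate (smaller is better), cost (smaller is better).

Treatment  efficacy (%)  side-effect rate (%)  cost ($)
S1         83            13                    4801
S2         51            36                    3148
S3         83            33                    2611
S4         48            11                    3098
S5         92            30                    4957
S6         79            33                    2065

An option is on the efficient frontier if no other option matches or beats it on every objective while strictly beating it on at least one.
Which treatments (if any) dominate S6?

none

S1: worse on cost (4801 vs 2065).
S2: worse on efficacy (51 vs 79).
S3: worse on cost (2611 vs 2065).
S4: worse on efficacy (48 vs 79).
S5: worse on cost (4957 vs 2065).
No option dominates S6.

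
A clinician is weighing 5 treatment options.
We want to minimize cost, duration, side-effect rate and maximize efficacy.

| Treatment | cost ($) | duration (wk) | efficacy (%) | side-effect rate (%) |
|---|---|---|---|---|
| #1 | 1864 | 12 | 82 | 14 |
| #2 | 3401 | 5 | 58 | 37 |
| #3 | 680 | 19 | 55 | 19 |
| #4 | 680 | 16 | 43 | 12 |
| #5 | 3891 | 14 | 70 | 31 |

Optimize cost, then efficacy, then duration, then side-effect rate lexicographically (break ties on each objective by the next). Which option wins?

First minimize cost: best is 680, kept {#3, #4}.
Then maximize efficacy: best is 55, kept {#3}.

#3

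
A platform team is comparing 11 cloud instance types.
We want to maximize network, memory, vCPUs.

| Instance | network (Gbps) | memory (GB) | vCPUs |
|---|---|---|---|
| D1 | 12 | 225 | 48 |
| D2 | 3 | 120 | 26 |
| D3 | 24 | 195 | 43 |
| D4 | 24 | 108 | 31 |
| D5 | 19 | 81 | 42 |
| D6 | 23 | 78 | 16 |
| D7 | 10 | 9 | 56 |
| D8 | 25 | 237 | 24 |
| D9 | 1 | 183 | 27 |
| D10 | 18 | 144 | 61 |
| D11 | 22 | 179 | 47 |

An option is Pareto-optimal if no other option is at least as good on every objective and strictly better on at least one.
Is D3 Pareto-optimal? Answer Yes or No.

D1: worse on network (12 vs 24).
D2: worse on network (3 vs 24).
D4: worse on memory (108 vs 195).
D5: worse on network (19 vs 24).
D6: worse on network (23 vs 24).
D7: worse on network (10 vs 24).
D8: worse on vCPUs (24 vs 43).
D9: worse on network (1 vs 24).
D10: worse on network (18 vs 24).
D11: worse on network (22 vs 24).
No option is at least as good as D3 on every objective and strictly better on one.

Yes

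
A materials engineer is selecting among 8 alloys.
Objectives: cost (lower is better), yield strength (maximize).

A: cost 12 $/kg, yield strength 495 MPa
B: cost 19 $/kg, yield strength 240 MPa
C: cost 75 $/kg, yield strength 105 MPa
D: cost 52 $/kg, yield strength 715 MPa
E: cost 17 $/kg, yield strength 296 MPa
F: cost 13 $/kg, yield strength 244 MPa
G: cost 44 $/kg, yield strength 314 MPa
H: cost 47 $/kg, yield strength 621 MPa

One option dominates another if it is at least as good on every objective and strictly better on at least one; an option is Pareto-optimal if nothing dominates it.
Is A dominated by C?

C vs A: C is worse on cost (75 vs 12), so it does not dominate A.

No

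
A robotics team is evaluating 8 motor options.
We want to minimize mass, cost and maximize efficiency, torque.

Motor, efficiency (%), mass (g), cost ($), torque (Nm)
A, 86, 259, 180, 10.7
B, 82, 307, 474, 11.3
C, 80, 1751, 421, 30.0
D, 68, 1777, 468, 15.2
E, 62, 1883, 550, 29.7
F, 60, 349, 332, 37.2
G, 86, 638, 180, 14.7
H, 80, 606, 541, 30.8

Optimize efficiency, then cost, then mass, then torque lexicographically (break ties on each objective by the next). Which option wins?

First maximize efficiency: best is 86, kept {A, G}.
Then minimize cost: best is 180, kept {A, G}.
Then minimize mass: best is 259, kept {A}.

A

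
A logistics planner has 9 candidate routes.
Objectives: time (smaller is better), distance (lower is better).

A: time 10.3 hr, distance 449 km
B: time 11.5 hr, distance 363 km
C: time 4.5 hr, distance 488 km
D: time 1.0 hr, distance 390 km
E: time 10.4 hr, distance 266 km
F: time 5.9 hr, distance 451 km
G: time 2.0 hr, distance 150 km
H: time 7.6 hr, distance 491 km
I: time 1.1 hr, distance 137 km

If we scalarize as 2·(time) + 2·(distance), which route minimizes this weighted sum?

A: 2·10.3 + 2·449 = 918.6
B: 2·11.5 + 2·363 = 749.0
C: 2·4.5 + 2·488 = 985.0
D: 2·1.0 + 2·390 = 782.0
E: 2·10.4 + 2·266 = 552.8
F: 2·5.9 + 2·451 = 913.8
G: 2·2.0 + 2·150 = 304.0
H: 2·7.6 + 2·491 = 997.2
I: 2·1.1 + 2·137 = 276.2
Lowest: I at 276.2.

I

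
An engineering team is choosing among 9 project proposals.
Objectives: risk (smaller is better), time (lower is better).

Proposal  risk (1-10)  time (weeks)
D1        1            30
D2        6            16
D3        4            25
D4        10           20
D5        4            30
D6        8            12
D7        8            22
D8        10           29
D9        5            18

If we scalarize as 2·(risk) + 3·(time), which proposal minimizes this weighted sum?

D1: 2·1 + 3·30 = 92
D2: 2·6 + 3·16 = 60
D3: 2·4 + 3·25 = 83
D4: 2·10 + 3·20 = 80
D5: 2·4 + 3·30 = 98
D6: 2·8 + 3·12 = 52
D7: 2·8 + 3·22 = 82
D8: 2·10 + 3·29 = 107
D9: 2·5 + 3·18 = 64
Lowest: D6 at 52.

D6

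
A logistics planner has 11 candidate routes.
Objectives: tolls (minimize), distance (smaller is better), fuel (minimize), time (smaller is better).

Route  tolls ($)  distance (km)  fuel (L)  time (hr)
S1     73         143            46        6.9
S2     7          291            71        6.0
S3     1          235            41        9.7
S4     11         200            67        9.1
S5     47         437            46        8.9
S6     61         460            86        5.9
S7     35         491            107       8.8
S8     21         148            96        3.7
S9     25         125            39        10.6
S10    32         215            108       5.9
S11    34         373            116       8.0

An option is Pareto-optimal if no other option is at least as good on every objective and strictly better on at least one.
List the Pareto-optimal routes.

S1: not dominated.
S2: not dominated.
S3: not dominated (best tolls).
S4: not dominated.
S5: not dominated.
S6: not dominated.
S7: dominated by S2 (tolls 7≤35, distance 291≤491, fuel 71≤107, time 6.0≤8.8).
S8: not dominated (best time).
S9: not dominated (best distance).
S10: dominated by S8 (tolls 21≤32, distance 148≤215, fuel 96≤108, time 3.7≤5.9).
S11: dominated by S2 (tolls 7≤34, distance 291≤373, fuel 71≤116, time 6.0≤8.0).

S1, S2, S3, S4, S5, S6, S8, S9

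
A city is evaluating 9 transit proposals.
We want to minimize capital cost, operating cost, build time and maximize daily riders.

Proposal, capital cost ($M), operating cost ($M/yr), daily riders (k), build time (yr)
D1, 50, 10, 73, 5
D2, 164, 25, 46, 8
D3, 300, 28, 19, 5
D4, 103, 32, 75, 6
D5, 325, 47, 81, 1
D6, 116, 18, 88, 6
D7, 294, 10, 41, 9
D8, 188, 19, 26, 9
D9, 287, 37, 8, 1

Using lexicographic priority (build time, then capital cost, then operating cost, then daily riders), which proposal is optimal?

D9

First minimize build time: best is 1, kept {D5, D9}.
Then minimize capital cost: best is 287, kept {D9}.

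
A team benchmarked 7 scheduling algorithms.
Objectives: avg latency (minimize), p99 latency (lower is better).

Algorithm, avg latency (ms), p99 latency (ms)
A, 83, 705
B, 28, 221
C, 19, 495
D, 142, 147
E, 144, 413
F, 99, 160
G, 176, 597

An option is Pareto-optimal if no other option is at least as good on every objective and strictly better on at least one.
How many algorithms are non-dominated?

4

A: dominated by B (avg latency 28≤83, p99 latency 221≤705).
B: not dominated.
C: not dominated (best avg latency).
D: not dominated (best p99 latency).
E: dominated by B (avg latency 28≤144, p99 latency 221≤413).
F: not dominated.
G: dominated by B (avg latency 28≤176, p99 latency 221≤597).
Pareto-optimal: B, C, D, F → 4.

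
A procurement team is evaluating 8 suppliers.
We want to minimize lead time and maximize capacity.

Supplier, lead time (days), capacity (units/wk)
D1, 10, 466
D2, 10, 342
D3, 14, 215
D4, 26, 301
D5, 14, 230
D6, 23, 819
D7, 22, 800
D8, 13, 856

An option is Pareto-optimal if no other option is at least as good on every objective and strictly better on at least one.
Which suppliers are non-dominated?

D1: not dominated.
D2: dominated by D1 (lead time 10≤10, capacity 466≥342).
D3: dominated by D1 (lead time 10≤14, capacity 466≥215).
D4: dominated by D1 (lead time 10≤26, capacity 466≥301).
D5: dominated by D1 (lead time 10≤14, capacity 466≥230).
D6: dominated by D8 (lead time 13≤23, capacity 856≥819).
D7: dominated by D8 (lead time 13≤22, capacity 856≥800).
D8: not dominated (best capacity).

D1, D8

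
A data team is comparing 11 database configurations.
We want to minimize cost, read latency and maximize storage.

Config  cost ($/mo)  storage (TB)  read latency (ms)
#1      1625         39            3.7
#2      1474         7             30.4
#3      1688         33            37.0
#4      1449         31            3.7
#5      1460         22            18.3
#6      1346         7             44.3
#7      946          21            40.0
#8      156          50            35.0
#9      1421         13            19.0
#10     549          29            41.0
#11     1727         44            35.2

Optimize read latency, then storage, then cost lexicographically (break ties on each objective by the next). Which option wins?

First minimize read latency: best is 3.7, kept {#1, #4}.
Then maximize storage: best is 39, kept {#1}.

#1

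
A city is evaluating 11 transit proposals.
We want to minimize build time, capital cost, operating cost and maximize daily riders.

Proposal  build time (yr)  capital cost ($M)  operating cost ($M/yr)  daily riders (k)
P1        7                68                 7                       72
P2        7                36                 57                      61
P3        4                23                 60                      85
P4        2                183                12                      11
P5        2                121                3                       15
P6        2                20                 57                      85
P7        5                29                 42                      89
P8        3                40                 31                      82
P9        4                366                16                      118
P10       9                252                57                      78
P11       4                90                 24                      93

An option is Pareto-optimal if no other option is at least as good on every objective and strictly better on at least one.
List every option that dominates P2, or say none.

P6, P7

P6: build time 2≤7, capital cost 20≤36, operating cost 57≤57, daily riders 85≥61 — dominates P2.
P7: build time 5≤7, capital cost 29≤36, operating cost 42≤57, daily riders 89≥61 — dominates P2.
Others (P1, P3, P4, P5, P8, P9, P10, P11) are each worse than P2 on at least one objective.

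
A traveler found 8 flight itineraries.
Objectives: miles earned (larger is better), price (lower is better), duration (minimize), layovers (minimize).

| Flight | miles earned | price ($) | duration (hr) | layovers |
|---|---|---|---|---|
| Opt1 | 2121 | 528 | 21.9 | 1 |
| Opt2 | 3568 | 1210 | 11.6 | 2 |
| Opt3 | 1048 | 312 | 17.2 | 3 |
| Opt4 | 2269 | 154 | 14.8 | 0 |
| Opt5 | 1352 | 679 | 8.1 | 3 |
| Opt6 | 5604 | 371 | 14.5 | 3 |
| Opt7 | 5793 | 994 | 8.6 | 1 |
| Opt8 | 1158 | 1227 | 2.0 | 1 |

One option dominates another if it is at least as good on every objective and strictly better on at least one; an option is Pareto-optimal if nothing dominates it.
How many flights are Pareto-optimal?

Opt1: dominated by Opt4 (miles earned 2269≥2121, price 154≤528, duration 14.8≤21.9, layovers 0≤1).
Opt2: dominated by Opt7 (miles earned 5793≥3568, price 994≤1210, duration 8.6≤11.6, layovers 1≤2).
Opt3: dominated by Opt4 (miles earned 2269≥1048, price 154≤312, duration 14.8≤17.2, layovers 0≤3).
Opt4: not dominated (best price).
Opt5: not dominated.
Opt6: not dominated.
Opt7: not dominated (best miles earned).
Opt8: not dominated (best duration).
Pareto-optimal: Opt4, Opt5, Opt6, Opt7, Opt8 → 5.

5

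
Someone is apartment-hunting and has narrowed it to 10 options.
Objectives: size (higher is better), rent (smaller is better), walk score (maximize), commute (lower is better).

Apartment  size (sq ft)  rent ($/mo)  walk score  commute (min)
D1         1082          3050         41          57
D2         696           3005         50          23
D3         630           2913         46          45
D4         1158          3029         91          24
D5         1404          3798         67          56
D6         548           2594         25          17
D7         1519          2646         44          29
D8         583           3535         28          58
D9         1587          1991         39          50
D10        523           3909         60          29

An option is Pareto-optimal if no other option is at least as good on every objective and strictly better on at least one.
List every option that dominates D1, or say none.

D4: size 1158≥1082, rent 3029≤3050, walk score 91≥41, commute 24≤57 — dominates D1.
D7: size 1519≥1082, rent 2646≤3050, walk score 44≥41, commute 29≤57 — dominates D1.
Others (D2, D3, D5, D6, D8, D9, D10) are each worse than D1 on at least one objective.

D4, D7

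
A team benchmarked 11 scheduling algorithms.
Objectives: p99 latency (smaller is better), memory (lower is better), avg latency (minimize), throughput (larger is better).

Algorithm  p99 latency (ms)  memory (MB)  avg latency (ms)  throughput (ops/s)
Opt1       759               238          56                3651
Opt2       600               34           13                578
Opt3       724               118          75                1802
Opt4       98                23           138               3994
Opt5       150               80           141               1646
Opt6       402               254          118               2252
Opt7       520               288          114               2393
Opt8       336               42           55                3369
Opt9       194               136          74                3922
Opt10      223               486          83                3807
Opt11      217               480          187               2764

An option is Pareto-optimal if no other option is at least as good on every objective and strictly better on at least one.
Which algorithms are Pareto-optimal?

Opt1, Opt2, Opt4, Opt8, Opt9

Opt1: not dominated.
Opt2: not dominated (best avg latency).
Opt3: dominated by Opt8 (p99 latency 336≤724, memory 42≤118, avg latency 55≤75, throughput 3369≥1802).
Opt4: not dominated (best p99 latency).
Opt5: dominated by Opt4 (p99 latency 98≤150, memory 23≤80, avg latency 138≤141, throughput 3994≥1646).
Opt6: dominated by Opt8 (p99 latency 336≤402, memory 42≤254, avg latency 55≤118, throughput 3369≥2252).
Opt7: dominated by Opt8 (p99 latency 336≤520, memory 42≤288, avg latency 55≤114, throughput 3369≥2393).
Opt8: not dominated.
Opt9: not dominated.
Opt10: dominated by Opt9 (p99 latency 194≤223, memory 136≤486, avg latency 74≤83, throughput 3922≥3807).
Opt11: dominated by Opt4 (p99 latency 98≤217, memory 23≤480, avg latency 138≤187, throughput 3994≥2764).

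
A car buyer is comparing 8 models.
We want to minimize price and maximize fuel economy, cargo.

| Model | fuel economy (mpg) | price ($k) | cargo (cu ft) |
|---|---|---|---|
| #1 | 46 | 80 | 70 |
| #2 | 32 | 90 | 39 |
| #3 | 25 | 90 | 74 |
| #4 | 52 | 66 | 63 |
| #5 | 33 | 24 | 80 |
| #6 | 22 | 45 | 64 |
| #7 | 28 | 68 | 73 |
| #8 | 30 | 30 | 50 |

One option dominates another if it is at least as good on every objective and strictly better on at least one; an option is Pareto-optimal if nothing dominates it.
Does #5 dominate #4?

#5 vs #4: #5 is worse on fuel economy (33 vs 52), so it does not dominate #4.

No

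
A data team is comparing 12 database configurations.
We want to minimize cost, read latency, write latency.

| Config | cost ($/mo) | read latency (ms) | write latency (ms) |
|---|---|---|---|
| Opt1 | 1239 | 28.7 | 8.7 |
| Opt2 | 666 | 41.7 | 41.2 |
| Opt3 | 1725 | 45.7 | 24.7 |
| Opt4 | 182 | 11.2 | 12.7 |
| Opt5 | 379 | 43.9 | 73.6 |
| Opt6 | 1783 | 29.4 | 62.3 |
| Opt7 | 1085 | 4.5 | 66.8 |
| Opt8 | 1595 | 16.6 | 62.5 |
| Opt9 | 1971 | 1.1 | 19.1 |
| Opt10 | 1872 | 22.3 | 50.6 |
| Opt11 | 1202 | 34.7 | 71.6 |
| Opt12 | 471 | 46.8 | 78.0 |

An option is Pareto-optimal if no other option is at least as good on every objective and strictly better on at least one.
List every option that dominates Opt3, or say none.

Opt1, Opt4

Opt1: cost 1239≤1725, read latency 28.7≤45.7, write latency 8.7≤24.7 — dominates Opt3.
Opt4: cost 182≤1725, read latency 11.2≤45.7, write latency 12.7≤24.7 — dominates Opt3.
Others (Opt2, Opt5, Opt6, Opt7, Opt8, Opt9, Opt10, Opt11, Opt12) are each worse than Opt3 on at least one objective.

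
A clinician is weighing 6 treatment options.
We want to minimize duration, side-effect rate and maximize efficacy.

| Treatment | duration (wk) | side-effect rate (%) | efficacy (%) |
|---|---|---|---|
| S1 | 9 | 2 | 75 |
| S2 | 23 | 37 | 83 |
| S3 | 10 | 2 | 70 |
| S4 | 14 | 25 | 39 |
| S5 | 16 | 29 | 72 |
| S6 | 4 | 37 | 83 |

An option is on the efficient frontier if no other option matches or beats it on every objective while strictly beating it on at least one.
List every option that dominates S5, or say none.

S1

S1: duration 9≤16, side-effect rate 2≤29, efficacy 75≥72 — dominates S5.
Others (S2, S3, S4, S6) are each worse than S5 on at least one objective.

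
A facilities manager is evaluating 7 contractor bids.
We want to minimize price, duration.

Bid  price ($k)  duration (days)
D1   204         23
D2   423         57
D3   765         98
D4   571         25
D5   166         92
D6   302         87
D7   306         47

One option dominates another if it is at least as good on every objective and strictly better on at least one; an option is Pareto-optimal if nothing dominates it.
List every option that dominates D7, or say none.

D1

D1: price 204≤306, duration 23≤47 — dominates D7.
Others (D2, D3, D4, D5, D6) are each worse than D7 on at least one objective.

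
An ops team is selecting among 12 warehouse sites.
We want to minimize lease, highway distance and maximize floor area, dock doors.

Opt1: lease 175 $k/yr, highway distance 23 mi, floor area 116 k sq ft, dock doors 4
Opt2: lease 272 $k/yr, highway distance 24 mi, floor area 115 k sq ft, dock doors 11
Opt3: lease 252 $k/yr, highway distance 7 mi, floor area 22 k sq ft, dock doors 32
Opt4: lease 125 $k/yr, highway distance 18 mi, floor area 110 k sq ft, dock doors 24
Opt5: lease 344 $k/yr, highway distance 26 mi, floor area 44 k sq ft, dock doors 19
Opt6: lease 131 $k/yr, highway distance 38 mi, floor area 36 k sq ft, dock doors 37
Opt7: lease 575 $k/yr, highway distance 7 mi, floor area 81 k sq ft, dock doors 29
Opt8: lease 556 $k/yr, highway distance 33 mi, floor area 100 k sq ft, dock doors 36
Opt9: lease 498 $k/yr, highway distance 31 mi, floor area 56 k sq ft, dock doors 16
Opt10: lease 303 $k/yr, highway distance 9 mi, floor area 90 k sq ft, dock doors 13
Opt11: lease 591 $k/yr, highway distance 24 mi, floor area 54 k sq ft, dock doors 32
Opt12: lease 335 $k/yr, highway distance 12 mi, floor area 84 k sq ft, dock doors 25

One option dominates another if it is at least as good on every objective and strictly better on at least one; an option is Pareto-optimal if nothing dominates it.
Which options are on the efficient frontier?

Opt1: not dominated (best floor area).
Opt2: not dominated.
Opt3: not dominated.
Opt4: not dominated (best lease).
Opt5: dominated by Opt4 (lease 125≤344, highway distance 18≤26, floor area 110≥44, dock doors 24≥19).
Opt6: not dominated (best dock doors).
Opt7: not dominated.
Opt8: not dominated.
Opt9: dominated by Opt4 (lease 125≤498, highway distance 18≤31, floor area 110≥56, dock doors 24≥16).
Opt10: not dominated.
Opt11: not dominated.
Opt12: not dominated.

Opt1, Opt2, Opt3, Opt4, Opt6, Opt7, Opt8, Opt10, Opt11, Opt12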